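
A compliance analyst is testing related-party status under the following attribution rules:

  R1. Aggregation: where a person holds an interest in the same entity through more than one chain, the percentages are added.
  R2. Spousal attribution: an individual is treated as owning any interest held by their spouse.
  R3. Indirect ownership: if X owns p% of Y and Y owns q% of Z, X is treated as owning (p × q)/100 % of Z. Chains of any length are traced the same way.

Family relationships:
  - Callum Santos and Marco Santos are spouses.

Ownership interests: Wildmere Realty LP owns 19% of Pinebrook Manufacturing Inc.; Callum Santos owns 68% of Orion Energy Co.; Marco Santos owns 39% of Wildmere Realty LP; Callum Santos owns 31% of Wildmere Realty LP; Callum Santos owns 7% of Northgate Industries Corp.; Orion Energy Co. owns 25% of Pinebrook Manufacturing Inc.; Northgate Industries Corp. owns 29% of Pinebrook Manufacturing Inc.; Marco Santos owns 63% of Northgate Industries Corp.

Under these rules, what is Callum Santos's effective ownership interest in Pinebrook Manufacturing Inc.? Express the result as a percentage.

50.6%

By spousal attribution (R2), Callum Santos is treated as also owning Marco Santos's interest in Northgate Industries Corp, giving 7% + 63% = 70%.
By spousal attribution (R2), Callum Santos is treated as also owning Marco Santos's interest in Wildmere Realty LP, giving 31% + 39% = 70%.
Chain via Orion Energy Co. (R3): 68% × 25% = 17% of Pinebrook Manufacturing Inc.
Chain via Northgate Industries Corp. (R3): 70% × 29% = 20.3% of Pinebrook Manufacturing Inc.
Chain via Wildmere Realty LP (R3): 70% × 19% = 13.3% of Pinebrook Manufacturing Inc.
Aggregating (R1): 17% + 20.3% + 13.3% = 50.6%.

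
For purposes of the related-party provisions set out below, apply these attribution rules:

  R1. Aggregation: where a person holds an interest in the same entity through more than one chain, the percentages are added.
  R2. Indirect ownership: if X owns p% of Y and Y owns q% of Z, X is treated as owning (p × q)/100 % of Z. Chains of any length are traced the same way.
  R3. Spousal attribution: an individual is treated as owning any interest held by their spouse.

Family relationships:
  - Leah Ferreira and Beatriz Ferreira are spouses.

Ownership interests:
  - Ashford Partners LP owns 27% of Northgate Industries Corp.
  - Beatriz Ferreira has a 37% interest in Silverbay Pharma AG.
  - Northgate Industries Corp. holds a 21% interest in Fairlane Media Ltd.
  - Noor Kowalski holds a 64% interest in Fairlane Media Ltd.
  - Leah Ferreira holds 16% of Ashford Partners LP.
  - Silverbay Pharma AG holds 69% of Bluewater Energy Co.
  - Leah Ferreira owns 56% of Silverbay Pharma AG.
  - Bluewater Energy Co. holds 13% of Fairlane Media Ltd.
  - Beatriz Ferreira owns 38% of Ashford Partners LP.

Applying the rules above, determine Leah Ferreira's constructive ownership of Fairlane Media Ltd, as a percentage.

By spousal attribution (R3), Leah Ferreira is treated as also owning Beatriz Ferreira's interest in Silverbay Pharma AG, giving 56% + 37% = 93%.
By spousal attribution (R3), Leah Ferreira is treated as also owning Beatriz Ferreira's interest in Ashford Partners LP, giving 16% + 38% = 54%.
Chain via Silverbay Pharma AG → Bluewater Energy Co. (R2): 93% × 69% × 13% = 8.3421% of Fairlane Media Ltd.
Chain via Ashford Partners LP → Northgate Industries Corp. (R2): 54% × 27% × 21% = 3.0618% of Fairlane Media Ltd.
Aggregating (R1): 8.3421% + 3.0618% = 11.4039%.

11.4039%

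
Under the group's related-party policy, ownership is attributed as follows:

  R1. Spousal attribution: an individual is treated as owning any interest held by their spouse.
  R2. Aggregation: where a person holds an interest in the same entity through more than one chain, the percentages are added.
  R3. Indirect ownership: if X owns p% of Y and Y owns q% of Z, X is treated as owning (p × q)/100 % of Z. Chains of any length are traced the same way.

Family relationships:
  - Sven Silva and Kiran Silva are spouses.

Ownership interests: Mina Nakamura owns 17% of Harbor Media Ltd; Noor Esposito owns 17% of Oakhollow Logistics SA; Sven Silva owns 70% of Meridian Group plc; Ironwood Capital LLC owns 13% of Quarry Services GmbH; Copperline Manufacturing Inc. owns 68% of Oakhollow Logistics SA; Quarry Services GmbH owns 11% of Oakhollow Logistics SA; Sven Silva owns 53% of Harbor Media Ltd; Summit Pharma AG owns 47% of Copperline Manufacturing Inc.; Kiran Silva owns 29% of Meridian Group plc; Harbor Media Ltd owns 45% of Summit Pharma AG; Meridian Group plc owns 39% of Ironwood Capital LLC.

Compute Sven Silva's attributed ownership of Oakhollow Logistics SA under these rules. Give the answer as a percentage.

8.174583%

By spousal attribution (R1), Sven Silva is treated as also owning Kiran Silva's interest in Meridian Group plc, giving 70% + 29% = 99%.
Chain via Harbor Media Ltd → Summit Pharma AG → Copperline Manufacturing Inc. (R3): 53% × 45% × 47% × 68% = 7.62246% of Oakhollow Logistics SA.
Chain via Meridian Group plc → Ironwood Capital LLC → Quarry Services GmbH (R3): 99% × 39% × 13% × 11% = 0.552123% of Oakhollow Logistics SA.
Aggregating (R2): 7.62246% + 0.552123% = 8.174583%.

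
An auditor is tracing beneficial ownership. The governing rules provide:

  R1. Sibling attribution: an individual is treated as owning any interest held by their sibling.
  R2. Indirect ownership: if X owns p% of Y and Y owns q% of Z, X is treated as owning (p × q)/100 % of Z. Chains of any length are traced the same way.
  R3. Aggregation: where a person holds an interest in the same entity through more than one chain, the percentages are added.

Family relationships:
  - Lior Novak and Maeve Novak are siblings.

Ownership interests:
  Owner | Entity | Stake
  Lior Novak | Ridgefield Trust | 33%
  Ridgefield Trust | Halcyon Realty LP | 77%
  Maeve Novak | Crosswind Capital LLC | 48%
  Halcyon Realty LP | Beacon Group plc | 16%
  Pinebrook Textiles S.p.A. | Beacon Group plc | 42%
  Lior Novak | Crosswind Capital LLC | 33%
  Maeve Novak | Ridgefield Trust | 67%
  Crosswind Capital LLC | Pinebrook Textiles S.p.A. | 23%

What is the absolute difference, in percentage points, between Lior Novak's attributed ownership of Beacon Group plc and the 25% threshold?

By sibling attribution (R1), Lior Novak is treated as also owning Maeve Novak's interest in Ridgefield Trust, giving 33% + 67% = 100%.
By sibling attribution (R1), Lior Novak is treated as also owning Maeve Novak's interest in Crosswind Capital LLC, giving 33% + 48% = 81%.
Chain via Ridgefield Trust → Halcyon Realty LP (R2): 100% × 77% × 16% = 12.32% of Beacon Group plc.
Chain via Crosswind Capital LLC → Pinebrook Textiles S.p.A. (R2): 81% × 23% × 42% = 7.8246% of Beacon Group plc.
Aggregating (R3): 12.32% + 7.8246% = 20.1446%.
20.1446% falls short of the 25% threshold by 4.8554 percentage points.

4.8554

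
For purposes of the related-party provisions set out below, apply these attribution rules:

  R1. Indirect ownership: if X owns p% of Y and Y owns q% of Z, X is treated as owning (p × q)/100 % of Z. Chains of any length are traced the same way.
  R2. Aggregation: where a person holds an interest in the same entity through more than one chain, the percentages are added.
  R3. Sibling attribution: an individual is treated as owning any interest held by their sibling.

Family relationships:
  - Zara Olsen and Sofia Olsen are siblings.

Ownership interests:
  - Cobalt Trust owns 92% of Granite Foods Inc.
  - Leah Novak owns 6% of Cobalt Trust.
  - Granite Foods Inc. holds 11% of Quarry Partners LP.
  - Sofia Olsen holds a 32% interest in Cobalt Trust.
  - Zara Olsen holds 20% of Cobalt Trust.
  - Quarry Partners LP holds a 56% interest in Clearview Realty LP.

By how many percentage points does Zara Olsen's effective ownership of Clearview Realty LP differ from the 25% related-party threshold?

22.053056

By sibling attribution (R3), Zara Olsen is treated as also owning Sofia Olsen's interest in Cobalt Trust, giving 20% + 32% = 52%.
Chain via Cobalt Trust → Granite Foods Inc. → Quarry Partners LP (R1): 52% × 92% × 11% × 56% = 2.946944% of Clearview Realty LP.
2.946944% falls short of the 25% threshold by 22.053056 percentage points.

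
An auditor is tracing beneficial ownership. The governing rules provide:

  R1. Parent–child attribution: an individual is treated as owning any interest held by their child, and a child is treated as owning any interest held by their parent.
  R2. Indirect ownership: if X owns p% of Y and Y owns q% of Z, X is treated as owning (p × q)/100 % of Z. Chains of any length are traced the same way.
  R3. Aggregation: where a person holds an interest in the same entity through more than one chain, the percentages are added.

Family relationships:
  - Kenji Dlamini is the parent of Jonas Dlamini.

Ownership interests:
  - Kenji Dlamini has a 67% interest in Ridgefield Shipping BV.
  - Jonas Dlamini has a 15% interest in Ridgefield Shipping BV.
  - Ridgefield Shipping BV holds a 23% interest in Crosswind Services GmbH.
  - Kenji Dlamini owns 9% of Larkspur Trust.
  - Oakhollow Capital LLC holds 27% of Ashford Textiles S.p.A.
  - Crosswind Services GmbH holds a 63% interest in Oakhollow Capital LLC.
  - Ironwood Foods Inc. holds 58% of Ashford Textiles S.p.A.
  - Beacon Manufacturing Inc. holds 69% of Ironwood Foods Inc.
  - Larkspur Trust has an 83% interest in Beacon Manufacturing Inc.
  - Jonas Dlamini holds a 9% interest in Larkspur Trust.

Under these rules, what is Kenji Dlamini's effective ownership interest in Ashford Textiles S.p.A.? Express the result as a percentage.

9.187074%

By parent–child attribution (R1), Kenji Dlamini is treated as also owning Jonas Dlamini's interest in Larkspur Trust, giving 9% + 9% = 18%.
By parent–child attribution (R1), Kenji Dlamini is treated as also owning Jonas Dlamini's interest in Ridgefield Shipping BV, giving 67% + 15% = 82%.
Chain via Larkspur Trust → Beacon Manufacturing Inc. → Ironwood Foods Inc. (R2): 18% × 83% × 69% × 58% = 5.978988% of Ashford Textiles S.p.A.
Chain via Ridgefield Shipping BV → Crosswind Services GmbH → Oakhollow Capital LLC (R2): 82% × 23% × 63% × 27% = 3.208086% of Ashford Textiles S.p.A.
Aggregating (R3): 5.978988% + 3.208086% = 9.187074%.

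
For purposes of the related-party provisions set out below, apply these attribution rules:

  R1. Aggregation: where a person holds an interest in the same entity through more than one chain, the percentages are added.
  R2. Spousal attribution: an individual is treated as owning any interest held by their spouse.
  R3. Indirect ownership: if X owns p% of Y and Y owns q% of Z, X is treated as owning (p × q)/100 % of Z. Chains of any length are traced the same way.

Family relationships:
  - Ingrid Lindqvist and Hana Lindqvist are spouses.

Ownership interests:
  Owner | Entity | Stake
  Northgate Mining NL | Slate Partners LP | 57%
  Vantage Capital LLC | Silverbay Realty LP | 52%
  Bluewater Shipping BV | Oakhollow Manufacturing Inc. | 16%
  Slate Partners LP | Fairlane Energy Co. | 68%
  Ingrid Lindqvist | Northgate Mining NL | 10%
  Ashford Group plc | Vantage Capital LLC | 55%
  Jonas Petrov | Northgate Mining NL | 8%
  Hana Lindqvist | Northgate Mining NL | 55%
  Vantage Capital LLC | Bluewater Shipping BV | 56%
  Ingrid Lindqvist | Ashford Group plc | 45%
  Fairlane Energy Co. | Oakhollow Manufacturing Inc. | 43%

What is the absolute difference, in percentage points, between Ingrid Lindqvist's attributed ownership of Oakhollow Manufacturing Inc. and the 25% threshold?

By spousal attribution (R2), Ingrid Lindqvist is treated as also owning Hana Lindqvist's interest in Northgate Mining NL, giving 10% + 55% = 65%.
Chain via Northgate Mining NL → Slate Partners LP → Fairlane Energy Co. (R3): 65% × 57% × 68% × 43% = 10.83342% of Oakhollow Manufacturing Inc.
Chain via Ashford Group plc → Vantage Capital LLC → Bluewater Shipping BV (R3): 45% × 55% × 56% × 16% = 2.2176% of Oakhollow Manufacturing Inc.
Aggregating (R1): 10.83342% + 2.2176% = 13.05102%.
13.05102% falls short of the 25% threshold by 11.94898 percentage points.

11.94898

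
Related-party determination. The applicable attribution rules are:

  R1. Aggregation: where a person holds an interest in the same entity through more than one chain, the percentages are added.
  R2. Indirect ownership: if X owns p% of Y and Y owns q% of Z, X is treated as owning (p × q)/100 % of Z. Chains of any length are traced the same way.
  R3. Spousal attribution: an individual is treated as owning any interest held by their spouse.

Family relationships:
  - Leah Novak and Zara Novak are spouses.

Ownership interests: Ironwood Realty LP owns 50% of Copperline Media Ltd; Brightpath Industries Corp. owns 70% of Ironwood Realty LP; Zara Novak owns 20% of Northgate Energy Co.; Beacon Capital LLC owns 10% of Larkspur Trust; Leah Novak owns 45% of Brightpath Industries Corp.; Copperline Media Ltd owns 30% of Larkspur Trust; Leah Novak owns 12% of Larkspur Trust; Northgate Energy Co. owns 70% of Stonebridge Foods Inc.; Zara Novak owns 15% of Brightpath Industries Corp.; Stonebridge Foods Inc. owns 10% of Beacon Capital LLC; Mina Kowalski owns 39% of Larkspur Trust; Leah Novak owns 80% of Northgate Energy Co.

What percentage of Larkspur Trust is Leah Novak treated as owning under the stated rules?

By spousal attribution (R3), Leah Novak is treated as also owning Zara Novak's interest in Northgate Energy Co, giving 80% + 20% = 100%.
By spousal attribution (R3), Leah Novak is treated as also owning Zara Novak's interest in Brightpath Industries Corp, giving 45% + 15% = 60%.
Chain via Northgate Energy Co. → Stonebridge Foods Inc. → Beacon Capital LLC (R2): 100% × 70% × 10% × 10% = 0.7% of Larkspur Trust.
Chain via Brightpath Industries Corp. → Ironwood Realty LP → Copperline Media Ltd (R2): 60% × 70% × 50% × 30% = 6.3% of Larkspur Trust.
Direct interest in Larkspur Trust: 12%.
Aggregating (R1): 0.7% + 6.3% + 12% = 19%.

19%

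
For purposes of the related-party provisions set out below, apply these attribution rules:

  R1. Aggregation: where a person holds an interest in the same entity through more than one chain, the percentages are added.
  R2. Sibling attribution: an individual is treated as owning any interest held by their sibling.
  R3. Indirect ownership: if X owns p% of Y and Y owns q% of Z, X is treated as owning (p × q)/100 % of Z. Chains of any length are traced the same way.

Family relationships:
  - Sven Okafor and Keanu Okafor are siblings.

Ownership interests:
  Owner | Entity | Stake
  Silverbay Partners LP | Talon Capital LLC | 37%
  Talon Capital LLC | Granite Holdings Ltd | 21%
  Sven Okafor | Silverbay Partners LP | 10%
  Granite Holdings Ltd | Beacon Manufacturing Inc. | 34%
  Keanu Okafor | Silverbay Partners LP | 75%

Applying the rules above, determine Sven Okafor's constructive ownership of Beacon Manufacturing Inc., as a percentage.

By sibling attribution (R2), Sven Okafor is treated as also owning Keanu Okafor's interest in Silverbay Partners LP, giving 10% + 75% = 85%.
Chain via Silverbay Partners LP → Talon Capital LLC → Granite Holdings Ltd (R3): 85% × 37% × 21% × 34% = 2.24553% of Beacon Manufacturing Inc.

2.24553%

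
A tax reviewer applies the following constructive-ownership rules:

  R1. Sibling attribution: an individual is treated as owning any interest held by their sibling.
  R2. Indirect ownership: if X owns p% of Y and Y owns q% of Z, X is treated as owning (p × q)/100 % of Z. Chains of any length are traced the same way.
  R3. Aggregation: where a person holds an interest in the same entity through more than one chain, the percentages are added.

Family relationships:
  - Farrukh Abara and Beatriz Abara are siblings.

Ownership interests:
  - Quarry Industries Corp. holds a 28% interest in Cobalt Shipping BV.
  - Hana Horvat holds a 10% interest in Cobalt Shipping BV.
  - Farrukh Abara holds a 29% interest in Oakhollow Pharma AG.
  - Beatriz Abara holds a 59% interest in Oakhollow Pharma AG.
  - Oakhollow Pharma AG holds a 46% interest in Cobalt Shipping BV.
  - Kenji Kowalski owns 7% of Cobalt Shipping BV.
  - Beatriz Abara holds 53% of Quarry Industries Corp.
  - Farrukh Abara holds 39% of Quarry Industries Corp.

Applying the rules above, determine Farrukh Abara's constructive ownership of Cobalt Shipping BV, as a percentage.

By sibling attribution (R1), Farrukh Abara is treated as also owning Beatriz Abara's interest in Quarry Industries Corp, giving 39% + 53% = 92%.
By sibling attribution (R1), Farrukh Abara is treated as also owning Beatriz Abara's interest in Oakhollow Pharma AG, giving 29% + 59% = 88%.
Chain via Quarry Industries Corp. (R2): 92% × 28% = 25.76% of Cobalt Shipping BV.
Chain via Oakhollow Pharma AG (R2): 88% × 46% = 40.48% of Cobalt Shipping BV.
Aggregating (R3): 25.76% + 40.48% = 66.24%.

66.24%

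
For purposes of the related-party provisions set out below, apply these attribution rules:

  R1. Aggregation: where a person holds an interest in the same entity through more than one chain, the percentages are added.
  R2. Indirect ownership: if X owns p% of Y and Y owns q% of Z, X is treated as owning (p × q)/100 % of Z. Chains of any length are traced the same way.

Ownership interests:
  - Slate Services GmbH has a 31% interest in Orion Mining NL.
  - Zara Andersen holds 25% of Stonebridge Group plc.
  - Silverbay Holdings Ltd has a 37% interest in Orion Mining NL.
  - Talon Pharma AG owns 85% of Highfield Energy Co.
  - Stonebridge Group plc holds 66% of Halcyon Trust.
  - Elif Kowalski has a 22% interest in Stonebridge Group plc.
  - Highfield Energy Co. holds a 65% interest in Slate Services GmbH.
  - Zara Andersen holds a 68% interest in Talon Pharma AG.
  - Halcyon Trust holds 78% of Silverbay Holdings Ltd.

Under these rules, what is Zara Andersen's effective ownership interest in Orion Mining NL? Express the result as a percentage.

16.4086%

Chain via Talon Pharma AG → Highfield Energy Co. → Slate Services GmbH (R2): 68% × 85% × 65% × 31% = 11.6467% of Orion Mining NL.
Chain via Stonebridge Group plc → Halcyon Trust → Silverbay Holdings Ltd (R2): 25% × 66% × 78% × 37% = 4.7619% of Orion Mining NL.
Aggregating (R1): 11.6467% + 4.7619% = 16.4086%.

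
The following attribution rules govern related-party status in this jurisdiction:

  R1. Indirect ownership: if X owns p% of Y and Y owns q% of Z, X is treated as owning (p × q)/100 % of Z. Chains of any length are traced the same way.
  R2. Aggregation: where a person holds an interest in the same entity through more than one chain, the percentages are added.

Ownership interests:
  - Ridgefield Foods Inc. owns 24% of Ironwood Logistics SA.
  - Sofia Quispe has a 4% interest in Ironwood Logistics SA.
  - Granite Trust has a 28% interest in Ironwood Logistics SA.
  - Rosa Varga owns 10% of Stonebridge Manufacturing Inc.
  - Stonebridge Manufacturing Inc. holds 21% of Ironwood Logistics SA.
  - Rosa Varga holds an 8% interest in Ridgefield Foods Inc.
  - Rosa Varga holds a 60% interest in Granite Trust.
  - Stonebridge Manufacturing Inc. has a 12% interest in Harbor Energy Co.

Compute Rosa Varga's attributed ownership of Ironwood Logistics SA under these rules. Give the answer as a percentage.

Chain via Granite Trust (R1): 60% × 28% = 16.8% of Ironwood Logistics SA.
Chain via Stonebridge Manufacturing Inc. (R1): 10% × 21% = 2.1% of Ironwood Logistics SA.
Chain via Ridgefield Foods Inc. (R1): 8% × 24% = 1.92% of Ironwood Logistics SA.
Aggregating (R2): 16.8% + 2.1% + 1.92% = 20.82%.

20.82%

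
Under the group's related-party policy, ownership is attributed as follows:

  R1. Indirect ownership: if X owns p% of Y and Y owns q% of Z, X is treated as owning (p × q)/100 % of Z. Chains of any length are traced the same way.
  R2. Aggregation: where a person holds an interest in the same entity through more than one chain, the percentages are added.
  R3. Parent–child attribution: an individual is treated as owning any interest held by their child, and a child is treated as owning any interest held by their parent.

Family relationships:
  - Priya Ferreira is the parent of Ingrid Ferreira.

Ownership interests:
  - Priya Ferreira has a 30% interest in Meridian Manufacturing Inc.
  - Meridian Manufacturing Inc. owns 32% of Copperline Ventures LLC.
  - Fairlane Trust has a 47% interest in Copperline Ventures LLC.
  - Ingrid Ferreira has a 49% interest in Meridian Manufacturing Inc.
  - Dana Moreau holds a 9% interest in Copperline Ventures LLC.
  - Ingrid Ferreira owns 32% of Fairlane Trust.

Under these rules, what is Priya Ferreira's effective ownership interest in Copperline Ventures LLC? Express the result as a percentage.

By parent–child attribution (R3), Priya Ferreira is treated as also owning Ingrid Ferreira's interest in Meridian Manufacturing Inc, giving 30% + 49% = 79%.
By parent–child attribution (R3), Priya Ferreira is treated as owning Ingrid Ferreira's 32% interest in Fairlane Trust.
Chain via Meridian Manufacturing Inc. (R1): 79% × 32% = 25.28% of Copperline Ventures LLC.
Chain via Fairlane Trust (R1): 32% × 47% = 15.04% of Copperline Ventures LLC.
Aggregating (R2): 25.28% + 15.04% = 40.32%.

40.32%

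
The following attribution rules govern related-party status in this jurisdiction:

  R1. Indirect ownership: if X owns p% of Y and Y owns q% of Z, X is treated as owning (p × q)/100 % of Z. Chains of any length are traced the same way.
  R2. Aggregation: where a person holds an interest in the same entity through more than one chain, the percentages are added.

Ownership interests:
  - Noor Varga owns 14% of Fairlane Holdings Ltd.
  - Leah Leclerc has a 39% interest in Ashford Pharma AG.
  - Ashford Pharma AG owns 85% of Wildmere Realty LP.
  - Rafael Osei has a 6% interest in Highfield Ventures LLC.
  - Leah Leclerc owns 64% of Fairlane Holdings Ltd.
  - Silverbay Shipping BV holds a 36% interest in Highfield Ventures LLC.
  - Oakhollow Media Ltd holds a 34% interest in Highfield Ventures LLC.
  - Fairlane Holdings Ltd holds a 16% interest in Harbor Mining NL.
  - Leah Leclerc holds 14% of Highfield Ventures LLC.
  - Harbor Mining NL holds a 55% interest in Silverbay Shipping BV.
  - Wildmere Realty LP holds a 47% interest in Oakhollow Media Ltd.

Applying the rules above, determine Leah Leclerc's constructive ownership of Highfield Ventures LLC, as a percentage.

Chain via Ashford Pharma AG → Wildmere Realty LP → Oakhollow Media Ltd (R1): 39% × 85% × 47% × 34% = 5.29737% of Highfield Ventures LLC.
Chain via Fairlane Holdings Ltd → Harbor Mining NL → Silverbay Shipping BV (R1): 64% × 16% × 55% × 36% = 2.02752% of Highfield Ventures LLC.
Direct interest in Highfield Ventures LLC: 14%.
Aggregating (R2): 5.29737% + 2.02752% + 14% = 21.32489%.

21.32489%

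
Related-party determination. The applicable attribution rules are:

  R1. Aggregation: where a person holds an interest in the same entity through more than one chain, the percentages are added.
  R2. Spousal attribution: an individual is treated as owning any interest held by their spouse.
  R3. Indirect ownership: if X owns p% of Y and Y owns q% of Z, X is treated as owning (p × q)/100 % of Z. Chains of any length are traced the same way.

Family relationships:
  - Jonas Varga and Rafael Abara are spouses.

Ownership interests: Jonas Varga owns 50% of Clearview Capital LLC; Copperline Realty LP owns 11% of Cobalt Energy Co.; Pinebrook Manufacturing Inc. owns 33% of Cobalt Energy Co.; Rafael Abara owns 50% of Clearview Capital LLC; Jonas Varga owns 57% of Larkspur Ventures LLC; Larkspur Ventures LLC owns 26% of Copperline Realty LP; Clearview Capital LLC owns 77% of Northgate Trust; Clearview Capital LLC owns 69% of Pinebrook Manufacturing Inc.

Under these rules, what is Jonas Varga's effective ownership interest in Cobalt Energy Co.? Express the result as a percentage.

By spousal attribution (R2), Jonas Varga is treated as also owning Rafael Abara's interest in Clearview Capital LLC, giving 50% + 50% = 100%.
Chain via Clearview Capital LLC → Pinebrook Manufacturing Inc. (R3): 100% × 69% × 33% = 22.77% of Cobalt Energy Co.
Chain via Larkspur Ventures LLC → Copperline Realty LP (R3): 57% × 26% × 11% = 1.6302% of Cobalt Energy Co.
Aggregating (R1): 22.77% + 1.6302% = 24.4002%.

24.4002%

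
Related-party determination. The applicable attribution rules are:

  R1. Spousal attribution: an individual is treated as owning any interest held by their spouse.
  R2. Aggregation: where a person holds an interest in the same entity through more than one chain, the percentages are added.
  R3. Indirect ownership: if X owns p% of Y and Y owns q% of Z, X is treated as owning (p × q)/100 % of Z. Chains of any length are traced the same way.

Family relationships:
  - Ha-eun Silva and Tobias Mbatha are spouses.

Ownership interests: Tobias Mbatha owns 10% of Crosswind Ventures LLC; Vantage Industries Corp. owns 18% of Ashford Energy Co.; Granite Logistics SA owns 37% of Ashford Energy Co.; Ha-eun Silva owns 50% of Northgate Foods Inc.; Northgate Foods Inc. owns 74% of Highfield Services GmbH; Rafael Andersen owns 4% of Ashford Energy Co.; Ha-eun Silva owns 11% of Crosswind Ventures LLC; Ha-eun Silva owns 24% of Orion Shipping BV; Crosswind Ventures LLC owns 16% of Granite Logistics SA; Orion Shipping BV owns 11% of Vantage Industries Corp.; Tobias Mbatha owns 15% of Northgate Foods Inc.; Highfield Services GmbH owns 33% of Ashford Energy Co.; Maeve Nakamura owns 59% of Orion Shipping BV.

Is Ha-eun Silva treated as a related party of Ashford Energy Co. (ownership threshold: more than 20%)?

By spousal attribution (R1), Ha-eun Silva is treated as also owning Tobias Mbatha's interest in Northgate Foods Inc, giving 50% + 15% = 65%.
By spousal attribution (R1), Ha-eun Silva is treated as also owning Tobias Mbatha's interest in Crosswind Ventures LLC, giving 11% + 10% = 21%.
Chain via Orion Shipping BV → Vantage Industries Corp. (R3): 24% × 11% × 18% = 0.4752% of Ashford Energy Co.
Chain via Northgate Foods Inc. → Highfield Services GmbH (R3): 65% × 74% × 33% = 15.873% of Ashford Energy Co.
Chain via Crosswind Ventures LLC → Granite Logistics SA (R3): 21% × 16% × 37% = 1.2432% of Ashford Energy Co.
Aggregating (R2): 0.4752% + 15.873% + 1.2432% = 17.5914%.
17.5914% does not exceed the 20% threshold, so Ha-eun is not a related party to Ashford Energy Co.

No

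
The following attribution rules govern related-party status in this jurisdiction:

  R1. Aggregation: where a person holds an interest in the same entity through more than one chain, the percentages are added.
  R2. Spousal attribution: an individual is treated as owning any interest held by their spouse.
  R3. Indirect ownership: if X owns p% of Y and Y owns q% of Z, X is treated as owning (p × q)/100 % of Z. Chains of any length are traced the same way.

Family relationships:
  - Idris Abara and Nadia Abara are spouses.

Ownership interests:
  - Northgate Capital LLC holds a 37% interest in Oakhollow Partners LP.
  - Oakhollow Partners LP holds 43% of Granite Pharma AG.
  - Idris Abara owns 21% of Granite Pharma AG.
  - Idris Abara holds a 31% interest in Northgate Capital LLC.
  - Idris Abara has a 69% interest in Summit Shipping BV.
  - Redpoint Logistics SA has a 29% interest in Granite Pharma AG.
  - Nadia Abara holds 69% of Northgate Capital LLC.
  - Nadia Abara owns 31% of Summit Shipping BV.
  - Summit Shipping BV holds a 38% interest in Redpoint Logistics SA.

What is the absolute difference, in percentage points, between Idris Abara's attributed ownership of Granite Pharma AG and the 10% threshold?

37.93

By spousal attribution (R2), Idris Abara is treated as also owning Nadia Abara's interest in Summit Shipping BV, giving 69% + 31% = 100%.
By spousal attribution (R2), Idris Abara is treated as also owning Nadia Abara's interest in Northgate Capital LLC, giving 31% + 69% = 100%.
Chain via Summit Shipping BV → Redpoint Logistics SA (R3): 100% × 38% × 29% = 11.02% of Granite Pharma AG.
Chain via Northgate Capital LLC → Oakhollow Partners LP (R3): 100% × 37% × 43% = 15.91% of Granite Pharma AG.
Direct interest in Granite Pharma AG: 21%.
Aggregating (R1): 11.02% + 15.91% + 21% = 47.93%.
47.93% exceeds the 10% threshold by 37.93 percentage points.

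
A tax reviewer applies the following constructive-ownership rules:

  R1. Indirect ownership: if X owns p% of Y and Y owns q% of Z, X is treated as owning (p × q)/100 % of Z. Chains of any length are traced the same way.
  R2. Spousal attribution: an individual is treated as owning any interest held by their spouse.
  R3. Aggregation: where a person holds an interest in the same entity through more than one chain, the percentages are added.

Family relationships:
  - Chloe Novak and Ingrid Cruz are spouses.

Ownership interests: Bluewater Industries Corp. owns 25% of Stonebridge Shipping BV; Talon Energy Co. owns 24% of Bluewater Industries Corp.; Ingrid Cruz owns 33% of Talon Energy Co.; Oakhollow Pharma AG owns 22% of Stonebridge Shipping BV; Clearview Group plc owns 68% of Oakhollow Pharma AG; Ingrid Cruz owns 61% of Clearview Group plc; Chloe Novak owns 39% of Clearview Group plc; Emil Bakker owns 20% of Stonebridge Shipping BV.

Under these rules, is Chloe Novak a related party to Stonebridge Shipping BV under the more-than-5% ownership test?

Yes

By spousal attribution (R2), Chloe Novak is treated as also owning Ingrid Cruz's interest in Clearview Group plc, giving 39% + 61% = 100%.
By spousal attribution (R2), Chloe Novak is treated as owning Ingrid Cruz's 33% interest in Talon Energy Co.
Chain via Clearview Group plc → Oakhollow Pharma AG (R1): 100% × 68% × 22% = 14.96% of Stonebridge Shipping BV.
Chain via Talon Energy Co. → Bluewater Industries Corp. (R1): 33% × 24% × 25% = 1.98% of Stonebridge Shipping BV.
Aggregating (R3): 14.96% + 1.98% = 16.94%.
16.94% exceeds the 5% threshold, so Chloe is a related party to Stonebridge Shipping BV.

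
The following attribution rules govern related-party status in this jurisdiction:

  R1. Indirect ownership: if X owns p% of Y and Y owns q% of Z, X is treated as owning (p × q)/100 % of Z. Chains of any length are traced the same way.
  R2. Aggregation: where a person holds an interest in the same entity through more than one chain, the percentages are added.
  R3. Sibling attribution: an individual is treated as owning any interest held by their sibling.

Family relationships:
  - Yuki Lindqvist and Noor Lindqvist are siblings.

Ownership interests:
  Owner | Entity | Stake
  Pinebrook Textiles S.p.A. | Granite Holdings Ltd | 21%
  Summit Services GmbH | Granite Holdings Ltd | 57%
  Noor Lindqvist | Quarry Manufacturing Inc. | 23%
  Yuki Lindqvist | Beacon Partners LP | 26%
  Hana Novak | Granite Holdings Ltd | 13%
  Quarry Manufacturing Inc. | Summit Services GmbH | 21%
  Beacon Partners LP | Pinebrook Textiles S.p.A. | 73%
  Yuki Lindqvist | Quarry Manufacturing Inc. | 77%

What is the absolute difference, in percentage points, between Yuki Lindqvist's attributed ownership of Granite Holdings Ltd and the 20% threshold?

4.0442

By sibling attribution (R3), Yuki Lindqvist is treated as also owning Noor Lindqvist's interest in Quarry Manufacturing Inc, giving 77% + 23% = 100%.
Chain via Quarry Manufacturing Inc. → Summit Services GmbH (R1): 100% × 21% × 57% = 11.97% of Granite Holdings Ltd.
Chain via Beacon Partners LP → Pinebrook Textiles S.p.A. (R1): 26% × 73% × 21% = 3.9858% of Granite Holdings Ltd.
Aggregating (R2): 11.97% + 3.9858% = 15.9558%.
15.9558% falls short of the 20% threshold by 4.0442 percentage points.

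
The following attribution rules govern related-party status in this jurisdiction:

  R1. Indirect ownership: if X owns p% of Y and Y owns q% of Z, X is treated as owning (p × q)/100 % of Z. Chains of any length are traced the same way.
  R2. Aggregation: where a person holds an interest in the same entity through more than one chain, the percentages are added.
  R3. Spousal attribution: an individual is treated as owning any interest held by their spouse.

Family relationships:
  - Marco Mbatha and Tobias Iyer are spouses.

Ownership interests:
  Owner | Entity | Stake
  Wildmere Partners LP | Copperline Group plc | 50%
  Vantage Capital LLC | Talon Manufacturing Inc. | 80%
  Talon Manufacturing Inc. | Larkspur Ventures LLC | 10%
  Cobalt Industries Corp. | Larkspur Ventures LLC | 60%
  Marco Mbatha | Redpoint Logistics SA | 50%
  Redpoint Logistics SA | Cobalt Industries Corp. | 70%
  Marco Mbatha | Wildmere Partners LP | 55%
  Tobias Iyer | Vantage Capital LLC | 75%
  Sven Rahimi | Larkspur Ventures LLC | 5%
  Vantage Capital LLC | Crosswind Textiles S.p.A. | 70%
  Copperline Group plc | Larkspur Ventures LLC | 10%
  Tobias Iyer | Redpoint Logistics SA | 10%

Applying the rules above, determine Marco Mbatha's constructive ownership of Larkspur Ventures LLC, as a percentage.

33.95%

By spousal attribution (R3), Marco Mbatha is treated as also owning Tobias Iyer's interest in Redpoint Logistics SA, giving 50% + 10% = 60%.
By spousal attribution (R3), Marco Mbatha is treated as owning Tobias Iyer's 75% interest in Vantage Capital LLC.
Chain via Wildmere Partners LP → Copperline Group plc (R1): 55% × 50% × 10% = 2.75% of Larkspur Ventures LLC.
Chain via Redpoint Logistics SA → Cobalt Industries Corp. (R1): 60% × 70% × 60% = 25.2% of Larkspur Ventures LLC.
Chain via Vantage Capital LLC → Talon Manufacturing Inc. (R1): 75% × 80% × 10% = 6% of Larkspur Ventures LLC.
Aggregating (R2): 2.75% + 25.2% + 6% = 33.95%.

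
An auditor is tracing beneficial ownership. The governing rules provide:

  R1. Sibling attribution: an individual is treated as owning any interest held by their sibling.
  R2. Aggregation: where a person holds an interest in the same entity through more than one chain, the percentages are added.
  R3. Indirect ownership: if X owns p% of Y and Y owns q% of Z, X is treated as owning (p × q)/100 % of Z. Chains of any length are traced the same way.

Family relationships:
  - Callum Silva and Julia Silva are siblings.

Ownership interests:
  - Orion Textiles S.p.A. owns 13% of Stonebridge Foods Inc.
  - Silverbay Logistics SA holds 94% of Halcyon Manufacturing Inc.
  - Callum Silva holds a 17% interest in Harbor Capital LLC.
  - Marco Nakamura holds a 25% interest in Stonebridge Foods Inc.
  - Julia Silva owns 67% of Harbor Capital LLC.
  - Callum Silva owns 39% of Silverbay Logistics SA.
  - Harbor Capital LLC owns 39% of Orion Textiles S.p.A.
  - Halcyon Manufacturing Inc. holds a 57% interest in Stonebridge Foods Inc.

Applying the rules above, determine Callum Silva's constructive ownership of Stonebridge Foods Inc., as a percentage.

25.155%

By sibling attribution (R1), Callum Silva is treated as also owning Julia Silva's interest in Harbor Capital LLC, giving 17% + 67% = 84%.
Chain via Harbor Capital LLC → Orion Textiles S.p.A. (R3): 84% × 39% × 13% = 4.2588% of Stonebridge Foods Inc.
Chain via Silverbay Logistics SA → Halcyon Manufacturing Inc. (R3): 39% × 94% × 57% = 20.8962% of Stonebridge Foods Inc.
Aggregating (R2): 4.2588% + 20.8962% = 25.155%.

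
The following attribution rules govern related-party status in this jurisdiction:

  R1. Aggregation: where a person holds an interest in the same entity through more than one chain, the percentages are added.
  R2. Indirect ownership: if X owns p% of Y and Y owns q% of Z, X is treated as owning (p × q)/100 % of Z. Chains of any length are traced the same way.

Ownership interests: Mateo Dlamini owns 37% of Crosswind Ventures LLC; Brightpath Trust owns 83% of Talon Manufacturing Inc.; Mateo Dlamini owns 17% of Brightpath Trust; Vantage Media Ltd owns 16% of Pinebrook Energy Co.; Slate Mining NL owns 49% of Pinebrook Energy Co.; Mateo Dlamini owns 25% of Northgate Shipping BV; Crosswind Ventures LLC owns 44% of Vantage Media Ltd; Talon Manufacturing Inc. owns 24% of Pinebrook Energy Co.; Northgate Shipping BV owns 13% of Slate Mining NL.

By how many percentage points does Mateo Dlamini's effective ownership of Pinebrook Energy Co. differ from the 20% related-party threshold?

12.4163

Chain via Crosswind Ventures LLC → Vantage Media Ltd (R2): 37% × 44% × 16% = 2.6048% of Pinebrook Energy Co.
Chain via Northgate Shipping BV → Slate Mining NL (R2): 25% × 13% × 49% = 1.5925% of Pinebrook Energy Co.
Chain via Brightpath Trust → Talon Manufacturing Inc. (R2): 17% × 83% × 24% = 3.3864% of Pinebrook Energy Co.
Aggregating (R1): 2.6048% + 1.5925% + 3.3864% = 7.5837%.
7.5837% falls short of the 20% threshold by 12.4163 percentage points.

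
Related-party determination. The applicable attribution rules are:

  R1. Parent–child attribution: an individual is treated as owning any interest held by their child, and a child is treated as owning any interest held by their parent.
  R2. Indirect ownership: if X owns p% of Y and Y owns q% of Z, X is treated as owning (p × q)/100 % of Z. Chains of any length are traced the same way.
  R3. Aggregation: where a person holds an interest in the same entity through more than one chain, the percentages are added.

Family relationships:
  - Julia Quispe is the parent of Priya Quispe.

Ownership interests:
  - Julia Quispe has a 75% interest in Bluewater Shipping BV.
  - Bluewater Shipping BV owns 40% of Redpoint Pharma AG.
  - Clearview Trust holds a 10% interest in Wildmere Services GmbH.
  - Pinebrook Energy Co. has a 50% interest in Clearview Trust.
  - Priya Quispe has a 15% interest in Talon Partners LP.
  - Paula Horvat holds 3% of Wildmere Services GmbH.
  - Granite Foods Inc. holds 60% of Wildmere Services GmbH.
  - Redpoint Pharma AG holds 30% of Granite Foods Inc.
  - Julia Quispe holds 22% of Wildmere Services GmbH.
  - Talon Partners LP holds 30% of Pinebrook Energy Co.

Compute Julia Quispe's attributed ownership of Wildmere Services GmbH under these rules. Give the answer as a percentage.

By parent–child attribution (R1), Julia Quispe is treated as owning Priya Quispe's 15% interest in Talon Partners LP.
Chain via Bluewater Shipping BV → Redpoint Pharma AG → Granite Foods Inc. (R2): 75% × 40% × 30% × 60% = 5.4% of Wildmere Services GmbH.
Direct interest in Wildmere Services GmbH: 22%.
Chain via Talon Partners LP → Pinebrook Energy Co. → Clearview Trust (R2): 15% × 30% × 50% × 10% = 0.225% of Wildmere Services GmbH.
Aggregating (R3): 5.4% + 22% + 0.225% = 27.625%.

27.625%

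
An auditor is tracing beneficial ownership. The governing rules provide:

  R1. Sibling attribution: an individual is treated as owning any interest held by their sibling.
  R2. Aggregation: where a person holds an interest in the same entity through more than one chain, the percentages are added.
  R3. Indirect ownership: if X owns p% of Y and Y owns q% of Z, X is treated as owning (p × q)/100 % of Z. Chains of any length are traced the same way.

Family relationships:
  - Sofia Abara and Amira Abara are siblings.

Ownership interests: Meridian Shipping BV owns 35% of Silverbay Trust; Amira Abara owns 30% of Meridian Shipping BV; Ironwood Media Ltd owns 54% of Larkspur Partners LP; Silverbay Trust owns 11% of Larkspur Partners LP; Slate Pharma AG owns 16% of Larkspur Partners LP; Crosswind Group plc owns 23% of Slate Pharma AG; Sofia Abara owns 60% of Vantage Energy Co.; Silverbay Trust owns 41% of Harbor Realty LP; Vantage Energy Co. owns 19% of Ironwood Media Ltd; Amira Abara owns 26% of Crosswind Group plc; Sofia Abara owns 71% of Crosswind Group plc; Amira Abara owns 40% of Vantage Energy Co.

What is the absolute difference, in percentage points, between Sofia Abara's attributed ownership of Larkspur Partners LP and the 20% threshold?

By sibling attribution (R1), Sofia Abara is treated as also owning Amira Abara's interest in Crosswind Group plc, giving 71% + 26% = 97%.
By sibling attribution (R1), Sofia Abara is treated as also owning Amira Abara's interest in Vantage Energy Co, giving 60% + 40% = 100%.
By sibling attribution (R1), Sofia Abara is treated as owning Amira Abara's 30% interest in Meridian Shipping BV.
Chain via Crosswind Group plc → Slate Pharma AG (R3): 97% × 23% × 16% = 3.5696% of Larkspur Partners LP.
Chain via Vantage Energy Co. → Ironwood Media Ltd (R3): 100% × 19% × 54% = 10.26% of Larkspur Partners LP.
Chain via Meridian Shipping BV → Silverbay Trust (R3): 30% × 35% × 11% = 1.155% of Larkspur Partners LP.
Aggregating (R2): 3.5696% + 10.26% + 1.155% = 14.9846%.
14.9846% falls short of the 20% threshold by 5.0154 percentage points.

5.0154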